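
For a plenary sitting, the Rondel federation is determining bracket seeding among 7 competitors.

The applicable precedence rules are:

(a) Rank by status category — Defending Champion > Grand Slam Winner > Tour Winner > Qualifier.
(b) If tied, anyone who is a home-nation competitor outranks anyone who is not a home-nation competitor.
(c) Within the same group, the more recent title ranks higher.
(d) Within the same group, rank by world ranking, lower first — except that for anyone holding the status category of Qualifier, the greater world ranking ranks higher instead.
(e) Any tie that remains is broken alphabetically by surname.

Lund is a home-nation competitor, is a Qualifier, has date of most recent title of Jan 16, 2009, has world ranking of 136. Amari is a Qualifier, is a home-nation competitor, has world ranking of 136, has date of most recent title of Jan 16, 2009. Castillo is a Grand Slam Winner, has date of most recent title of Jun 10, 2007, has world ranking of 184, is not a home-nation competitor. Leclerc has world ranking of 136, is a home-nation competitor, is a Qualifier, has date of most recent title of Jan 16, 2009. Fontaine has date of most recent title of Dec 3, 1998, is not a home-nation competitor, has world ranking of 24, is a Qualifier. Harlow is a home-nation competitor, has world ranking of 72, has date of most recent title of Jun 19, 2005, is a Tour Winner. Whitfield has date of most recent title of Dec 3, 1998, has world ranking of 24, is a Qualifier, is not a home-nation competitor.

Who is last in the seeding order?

By status category: Castillo (Grand Slam Winner); then Harlow (Tour Winner); then Amari, Leclerc, Lund, Fontaine and Whitfield (Qualifier).
Among Amari, Leclerc, Lund, Fontaine and Whitfield, a home-nation competitor before not a home-nation competitor: Amari, Leclerc and Lund (a home-nation competitor) before Fontaine and Whitfield (not a home-nation competitor).
Amari, Leclerc and Lund all have date of most recent title Jan 16, 2009, so the next rule applies.
Amari, Leclerc and Lund all have world ranking 136, so the next rule applies.
Among Amari, Leclerc and Lund, alphabetically by surname: Amari before Leclerc before Lund.
Fontaine and Whitfield both have date of most recent title Dec 3, 1998, so the next rule applies.
Fontaine and Whitfield both have world ranking 24, so the next rule applies.
Among Fontaine and Whitfield, alphabetically by surname: Fontaine before Whitfield.
Order: Castillo, Harlow, Amari, Leclerc, Lund, Fontaine, Whitfield.

Whitfield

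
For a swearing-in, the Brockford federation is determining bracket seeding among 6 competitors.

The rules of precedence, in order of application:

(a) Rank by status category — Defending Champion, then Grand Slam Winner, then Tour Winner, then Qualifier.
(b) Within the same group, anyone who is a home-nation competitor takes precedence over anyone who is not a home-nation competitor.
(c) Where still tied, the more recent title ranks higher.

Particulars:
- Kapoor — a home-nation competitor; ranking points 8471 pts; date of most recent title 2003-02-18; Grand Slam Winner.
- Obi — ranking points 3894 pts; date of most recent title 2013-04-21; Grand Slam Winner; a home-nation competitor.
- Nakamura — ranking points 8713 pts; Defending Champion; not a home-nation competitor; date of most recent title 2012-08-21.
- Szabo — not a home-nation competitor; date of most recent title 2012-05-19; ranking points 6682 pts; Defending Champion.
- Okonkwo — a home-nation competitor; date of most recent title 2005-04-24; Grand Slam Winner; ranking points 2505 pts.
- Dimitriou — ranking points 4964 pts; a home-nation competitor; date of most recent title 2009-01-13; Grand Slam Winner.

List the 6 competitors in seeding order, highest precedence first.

Nakamura, Szabo, Obi, Dimitriou, Okonkwo, Kapoor

By status category: Nakamura and Szabo (Defending Champion); then Obi, Dimitriou, Okonkwo and Kapoor (Grand Slam Winner).
Nakamura and Szabo are each not a home-nation competitor, so the next rule applies.
Among Nakamura and Szabo, by date of most recent title (later first): Nakamura (2012-08-21) before Szabo (2012-05-19).
Obi, Dimitriou, Okonkwo and Kapoor are each a home-nation competitor, so the next rule applies.
Among Obi, Dimitriou, Okonkwo and Kapoor, by date of most recent title (later first): Obi (2013-04-21) before Dimitriou (2009-01-13) before Okonkwo (2005-04-24) before Kapoor (2003-02-18).
Full order: Nakamura, Szabo, Obi, Dimitriou, Okonkwo, Kapoor.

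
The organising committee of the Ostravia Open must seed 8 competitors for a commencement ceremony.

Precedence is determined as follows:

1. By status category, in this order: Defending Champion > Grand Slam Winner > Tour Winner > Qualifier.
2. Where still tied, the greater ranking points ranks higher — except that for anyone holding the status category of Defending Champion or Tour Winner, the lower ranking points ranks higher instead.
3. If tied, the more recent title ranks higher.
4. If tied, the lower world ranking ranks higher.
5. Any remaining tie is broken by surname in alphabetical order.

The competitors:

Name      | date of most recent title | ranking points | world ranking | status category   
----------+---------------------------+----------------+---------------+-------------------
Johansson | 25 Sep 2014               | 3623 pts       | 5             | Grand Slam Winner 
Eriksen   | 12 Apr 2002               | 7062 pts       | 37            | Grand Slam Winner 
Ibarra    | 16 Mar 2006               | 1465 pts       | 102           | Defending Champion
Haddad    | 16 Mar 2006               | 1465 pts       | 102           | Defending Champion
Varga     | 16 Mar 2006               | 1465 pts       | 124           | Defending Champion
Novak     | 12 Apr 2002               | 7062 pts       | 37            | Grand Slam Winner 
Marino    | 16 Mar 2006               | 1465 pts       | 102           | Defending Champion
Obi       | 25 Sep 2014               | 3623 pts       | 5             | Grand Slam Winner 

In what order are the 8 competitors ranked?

Haddad, Ibarra, Marino, Varga, Eriksen, Novak, Johansson, Obi

By status category: Haddad, Ibarra, Marino and Varga (Defending Champion); then Eriksen, Novak, Johansson and Obi (Grand Slam Winner).
Haddad, Ibarra, Marino and Varga all have ranking points 1465 pts, so the next rule applies.
Haddad, Ibarra, Marino and Varga all have date of most recent title 16 Mar 2006, so the next rule applies.
Among Haddad, Ibarra, Marino and Varga, by world ranking (lower first): Haddad, Ibarra and Marino (102) before Varga (124).
Among Haddad, Ibarra and Marino, alphabetically by surname: Haddad before Ibarra before Marino.
Among Eriksen, Novak, Johansson and Obi, by ranking points (higher first): Eriksen and Novak (7062 pts) before Johansson and Obi (3623 pts).
Eriksen and Novak both have date of most recent title 12 Apr 2002, so the next rule applies.
Eriksen and Novak both have world ranking 37, so the next rule applies.
Among Eriksen and Novak, alphabetically by surname: Eriksen before Novak.
Johansson and Obi both have date of most recent title 25 Sep 2014, so the next rule applies.
Johansson and Obi both have world ranking 5, so the next rule applies.
Among Johansson and Obi, alphabetically by surname: Johansson before Obi.
Full order: Haddad, Ibarra, Marino, Varga, Eriksen, Novak, Johansson, Obi.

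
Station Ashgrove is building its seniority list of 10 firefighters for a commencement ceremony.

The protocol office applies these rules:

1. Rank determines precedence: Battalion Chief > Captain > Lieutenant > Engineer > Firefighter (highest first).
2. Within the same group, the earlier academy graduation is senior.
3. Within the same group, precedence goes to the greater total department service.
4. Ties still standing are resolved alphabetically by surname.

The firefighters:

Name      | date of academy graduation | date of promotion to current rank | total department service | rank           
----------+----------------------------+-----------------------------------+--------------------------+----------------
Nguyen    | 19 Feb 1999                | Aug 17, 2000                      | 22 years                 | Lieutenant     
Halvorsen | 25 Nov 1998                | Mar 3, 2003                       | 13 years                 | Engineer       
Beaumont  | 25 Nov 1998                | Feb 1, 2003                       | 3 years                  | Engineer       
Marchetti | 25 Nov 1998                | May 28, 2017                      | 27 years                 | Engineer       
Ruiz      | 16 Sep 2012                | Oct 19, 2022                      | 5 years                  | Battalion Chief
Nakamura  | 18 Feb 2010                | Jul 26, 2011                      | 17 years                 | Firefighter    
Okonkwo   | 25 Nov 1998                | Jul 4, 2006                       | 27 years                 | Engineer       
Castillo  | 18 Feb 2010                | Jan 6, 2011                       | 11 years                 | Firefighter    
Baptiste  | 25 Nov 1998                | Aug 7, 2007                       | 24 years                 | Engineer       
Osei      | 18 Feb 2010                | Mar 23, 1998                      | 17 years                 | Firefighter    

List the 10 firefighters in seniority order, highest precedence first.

By rank: Ruiz (Battalion Chief); then Nguyen (Lieutenant); then Marchetti, Okonkwo, Baptiste, Halvorsen and Beaumont (Engineer); then Nakamura, Osei and Castillo (Firefighter).
Marchetti, Okonkwo, Baptiste, Halvorsen and Beaumont all have date of academy graduation 25 Nov 1998, so the next rule applies.
Among Marchetti, Okonkwo, Baptiste, Halvorsen and Beaumont, by total department service (higher first): Marchetti and Okonkwo (27 years) before Baptiste (24 years) before Halvorsen (13 years) before Beaumont (3 years).
Among Marchetti and Okonkwo, alphabetically by surname: Marchetti before Okonkwo.
Nakamura, Osei and Castillo all have date of academy graduation 18 Feb 2010, so the next rule applies.
Among Nakamura, Osei and Castillo, by total department service (higher first): Nakamura and Osei (17 years) before Castillo (11 years).
Among Nakamura and Osei, alphabetically by surname: Nakamura before Osei.
Full order: Ruiz, Nguyen, Marchetti, Okonkwo, Baptiste, Halvorsen, Beaumont, Nakamura, Osei, Castillo.

Ruiz, Nguyen, Marchetti, Okonkwo, Baptiste, Halvorsen, Beaumont, Nakamura, Osei, Castillo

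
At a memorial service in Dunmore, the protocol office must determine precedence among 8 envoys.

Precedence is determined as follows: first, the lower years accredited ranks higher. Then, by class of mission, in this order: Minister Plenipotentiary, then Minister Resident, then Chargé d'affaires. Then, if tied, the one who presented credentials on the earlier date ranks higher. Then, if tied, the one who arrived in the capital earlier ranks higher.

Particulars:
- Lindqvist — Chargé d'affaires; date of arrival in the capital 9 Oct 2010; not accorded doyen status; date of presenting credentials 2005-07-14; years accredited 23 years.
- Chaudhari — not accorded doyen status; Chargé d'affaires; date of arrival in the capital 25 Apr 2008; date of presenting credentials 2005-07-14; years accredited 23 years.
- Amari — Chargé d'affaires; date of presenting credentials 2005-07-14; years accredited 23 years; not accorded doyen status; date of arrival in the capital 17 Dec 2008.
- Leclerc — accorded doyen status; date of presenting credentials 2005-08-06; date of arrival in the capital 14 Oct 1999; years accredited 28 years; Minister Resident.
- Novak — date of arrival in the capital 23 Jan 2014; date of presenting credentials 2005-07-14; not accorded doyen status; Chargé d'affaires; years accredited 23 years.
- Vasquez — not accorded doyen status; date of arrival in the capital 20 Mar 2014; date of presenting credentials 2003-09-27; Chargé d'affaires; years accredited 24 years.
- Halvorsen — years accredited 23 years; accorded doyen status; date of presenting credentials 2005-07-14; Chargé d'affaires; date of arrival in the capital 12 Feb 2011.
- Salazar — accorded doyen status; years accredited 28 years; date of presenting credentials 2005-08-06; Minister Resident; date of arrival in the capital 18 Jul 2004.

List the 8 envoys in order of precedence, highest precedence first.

By years accredited (lower first): Chaudhari, Amari, Lindqvist, Halvorsen and Novak (each 23 years); then Vasquez (24 years); then Leclerc and Salazar (both 28 years).
Chaudhari, Amari, Lindqvist, Halvorsen and Novak are each Chargé d'affaires, so the next rule applies.
Chaudhari, Amari, Lindqvist, Halvorsen and Novak all have date of presenting credentials 2005-07-14, so the next rule applies.
Among Chaudhari, Amari, Lindqvist, Halvorsen and Novak, by date of arrival in the capital (earlier first): Chaudhari (25 Apr 2008) before Amari (17 Dec 2008) before Lindqvist (9 Oct 2010) before Halvorsen (12 Feb 2011) before Novak (23 Jan 2014).
Leclerc and Salazar are each Minister Resident, so the next rule applies.
Leclerc and Salazar both have date of presenting credentials 2005-08-06, so the next rule applies.
Among Leclerc and Salazar, by date of arrival in the capital (earlier first): Leclerc (14 Oct 1999) before Salazar (18 Jul 2004).
Full order: Chaudhari, Amari, Lindqvist, Halvorsen, Novak, Vasquez, Leclerc, Salazar.

Chaudhari, Amari, Lindqvist, Halvorsen, Novak, Vasquez, Leclerc, Salazar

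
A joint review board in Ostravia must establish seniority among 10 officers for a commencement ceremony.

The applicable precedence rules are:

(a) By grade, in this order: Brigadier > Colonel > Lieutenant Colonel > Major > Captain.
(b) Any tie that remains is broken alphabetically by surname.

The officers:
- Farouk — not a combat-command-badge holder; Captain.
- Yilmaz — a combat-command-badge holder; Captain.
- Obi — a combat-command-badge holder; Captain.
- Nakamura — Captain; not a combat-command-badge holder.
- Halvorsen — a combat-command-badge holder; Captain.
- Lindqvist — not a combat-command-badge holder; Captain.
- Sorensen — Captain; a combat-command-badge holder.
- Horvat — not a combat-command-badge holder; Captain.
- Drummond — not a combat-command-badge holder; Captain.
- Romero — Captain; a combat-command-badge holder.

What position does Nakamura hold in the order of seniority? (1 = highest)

6

By grade: Drummond, Farouk, Halvorsen, Horvat, Lindqvist, Nakamura, Obi, Romero, Sorensen and Yilmaz (Captain).
Among Drummond, Farouk, Halvorsen, Horvat, Lindqvist, Nakamura, Obi, Romero, Sorensen and Yilmaz, alphabetically by surname: Drummond before Farouk before Halvorsen before Horvat before Lindqvist before Nakamura before Obi before Romero before Sorensen before Yilmaz.
Order: Drummond, Farouk, Halvorsen, Horvat, Lindqvist, Nakamura, Obi, Romero, Sorensen, Yilmaz. So position 6.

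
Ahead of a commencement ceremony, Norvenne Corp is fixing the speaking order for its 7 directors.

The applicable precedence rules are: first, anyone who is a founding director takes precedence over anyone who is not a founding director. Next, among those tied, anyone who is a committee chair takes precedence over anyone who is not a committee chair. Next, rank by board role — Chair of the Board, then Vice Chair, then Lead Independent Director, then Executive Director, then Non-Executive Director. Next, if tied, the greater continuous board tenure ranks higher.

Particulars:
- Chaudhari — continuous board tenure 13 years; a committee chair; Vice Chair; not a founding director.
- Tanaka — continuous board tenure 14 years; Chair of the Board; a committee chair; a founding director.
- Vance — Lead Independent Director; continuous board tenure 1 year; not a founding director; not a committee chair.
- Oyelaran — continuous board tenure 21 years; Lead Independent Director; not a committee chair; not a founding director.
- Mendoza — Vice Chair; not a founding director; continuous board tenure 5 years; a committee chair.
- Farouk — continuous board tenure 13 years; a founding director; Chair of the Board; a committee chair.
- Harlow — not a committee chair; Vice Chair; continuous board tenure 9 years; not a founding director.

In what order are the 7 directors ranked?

Tanaka, Farouk, Chaudhari, Mendoza, Harlow, Oyelaran, Vance

By the first rule: Tanaka and Farouk (both a founding director); then Chaudhari, Mendoza, Harlow, Oyelaran and Vance (each not a founding director).
Tanaka and Farouk are each a committee chair, so the next rule applies.
Tanaka and Farouk are each Chair of the Board, so the next rule applies.
Among Tanaka and Farouk, by continuous board tenure (higher first): Tanaka (14 years) before Farouk (13 years).
Among Chaudhari, Mendoza, Harlow, Oyelaran and Vance, a committee chair before not a committee chair: Chaudhari and Mendoza (a committee chair) before Harlow, Oyelaran and Vance (not a committee chair).
Chaudhari and Mendoza are each Vice Chair, so the next rule applies.
Among Chaudhari and Mendoza, by continuous board tenure (higher first): Chaudhari (13 years) before Mendoza (5 years).
Among Harlow, Oyelaran and Vance, by board role: Harlow (Vice Chair) before Oyelaran and Vance (Lead Independent Director).
Among Oyelaran and Vance, by continuous board tenure (higher first): Oyelaran (21 years) before Vance (1 year).
Full order: Tanaka, Farouk, Chaudhari, Mendoza, Harlow, Oyelaran, Vance.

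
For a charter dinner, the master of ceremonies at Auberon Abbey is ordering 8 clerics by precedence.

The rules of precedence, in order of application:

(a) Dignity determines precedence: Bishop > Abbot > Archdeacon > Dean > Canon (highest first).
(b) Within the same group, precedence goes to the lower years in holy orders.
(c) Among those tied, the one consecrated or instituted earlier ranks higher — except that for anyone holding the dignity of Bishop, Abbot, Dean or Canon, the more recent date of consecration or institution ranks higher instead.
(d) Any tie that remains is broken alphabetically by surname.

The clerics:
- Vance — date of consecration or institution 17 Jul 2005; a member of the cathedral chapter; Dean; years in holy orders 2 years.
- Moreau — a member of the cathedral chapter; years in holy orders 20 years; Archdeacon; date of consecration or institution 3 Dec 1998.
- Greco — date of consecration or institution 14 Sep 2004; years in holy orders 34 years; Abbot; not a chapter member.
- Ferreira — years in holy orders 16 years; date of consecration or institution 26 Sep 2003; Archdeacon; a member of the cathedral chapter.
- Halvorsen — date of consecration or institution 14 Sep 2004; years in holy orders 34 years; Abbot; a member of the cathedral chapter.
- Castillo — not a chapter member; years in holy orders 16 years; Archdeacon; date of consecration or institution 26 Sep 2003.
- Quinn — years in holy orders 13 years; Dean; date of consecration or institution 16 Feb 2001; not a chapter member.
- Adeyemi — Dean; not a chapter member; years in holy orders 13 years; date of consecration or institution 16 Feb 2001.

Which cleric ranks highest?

By dignity: Greco and Halvorsen (Abbot); then Castillo, Ferreira and Moreau (Archdeacon); then Vance, Adeyemi and Quinn (Dean).
Greco and Halvorsen both have years in holy orders 34 years, so the next rule applies.
Greco and Halvorsen both have date of consecration or institution 14 Sep 2004, so the next rule applies.
Among Greco and Halvorsen, alphabetically by surname: Greco before Halvorsen.
Among Castillo, Ferreira and Moreau, by years in holy orders (lower first): Castillo and Ferreira (16 years) before Moreau (20 years).
Castillo and Ferreira both have date of consecration or institution 26 Sep 2003, so the next rule applies.
Among Castillo and Ferreira, alphabetically by surname: Castillo before Ferreira.
Among Vance, Adeyemi and Quinn, by years in holy orders (lower first): Vance (2 years) before Adeyemi and Quinn (13 years).
Adeyemi and Quinn both have date of consecration or institution 16 Feb 2001, so the next rule applies.
Among Adeyemi and Quinn, alphabetically by surname: Adeyemi before Quinn.
Order: Greco, Halvorsen, Castillo, Ferreira, Moreau, Vance, Adeyemi, Quinn.

Greco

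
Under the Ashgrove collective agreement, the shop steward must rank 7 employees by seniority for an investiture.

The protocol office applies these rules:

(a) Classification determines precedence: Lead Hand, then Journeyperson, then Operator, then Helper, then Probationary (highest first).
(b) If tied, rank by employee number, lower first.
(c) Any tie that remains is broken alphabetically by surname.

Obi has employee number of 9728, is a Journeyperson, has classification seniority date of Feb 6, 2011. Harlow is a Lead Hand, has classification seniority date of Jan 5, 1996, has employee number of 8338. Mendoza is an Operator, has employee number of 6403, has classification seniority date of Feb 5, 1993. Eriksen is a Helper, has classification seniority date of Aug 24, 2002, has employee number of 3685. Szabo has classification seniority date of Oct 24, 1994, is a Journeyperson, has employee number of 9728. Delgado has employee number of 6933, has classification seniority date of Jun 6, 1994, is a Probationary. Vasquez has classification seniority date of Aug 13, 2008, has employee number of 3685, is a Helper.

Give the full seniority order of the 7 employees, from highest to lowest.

By classification: Harlow (Lead Hand); then Obi and Szabo (Journeyperson); then Mendoza (Operator); then Eriksen and Vasquez (Helper); then Delgado (Probationary).
Obi and Szabo both have employee number 9728, so the next rule applies.
Among Obi and Szabo, alphabetically by surname: Obi before Szabo.
Eriksen and Vasquez both have employee number 3685, so the next rule applies.
Among Eriksen and Vasquez, alphabetically by surname: Eriksen before Vasquez.
Full order: Harlow, Obi, Szabo, Mendoza, Eriksen, Vasquez, Delgado.

Harlow, Obi, Szabo, Mendoza, Eriksen, Vasquez, Delgado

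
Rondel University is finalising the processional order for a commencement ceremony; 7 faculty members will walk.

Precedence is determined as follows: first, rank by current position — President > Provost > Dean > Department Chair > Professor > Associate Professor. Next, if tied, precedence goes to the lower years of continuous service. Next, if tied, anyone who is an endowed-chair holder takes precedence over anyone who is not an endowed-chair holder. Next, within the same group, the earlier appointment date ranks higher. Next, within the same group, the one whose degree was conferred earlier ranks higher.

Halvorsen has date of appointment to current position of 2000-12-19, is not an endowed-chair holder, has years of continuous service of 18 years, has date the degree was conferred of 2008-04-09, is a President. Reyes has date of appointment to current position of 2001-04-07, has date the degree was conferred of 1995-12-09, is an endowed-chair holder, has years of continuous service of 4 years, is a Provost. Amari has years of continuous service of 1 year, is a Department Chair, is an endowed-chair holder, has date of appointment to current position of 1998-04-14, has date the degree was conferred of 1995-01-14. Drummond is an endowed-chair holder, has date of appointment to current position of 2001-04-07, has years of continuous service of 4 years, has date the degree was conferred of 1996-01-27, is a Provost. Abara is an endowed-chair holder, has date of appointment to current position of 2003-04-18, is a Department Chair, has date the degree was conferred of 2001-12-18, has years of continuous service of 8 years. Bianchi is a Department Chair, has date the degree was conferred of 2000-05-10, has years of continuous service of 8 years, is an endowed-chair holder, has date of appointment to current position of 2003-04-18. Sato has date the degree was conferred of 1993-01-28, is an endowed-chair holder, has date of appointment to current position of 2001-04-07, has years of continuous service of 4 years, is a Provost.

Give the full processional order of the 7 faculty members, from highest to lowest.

By current position: Halvorsen (President); then Sato, Reyes and Drummond (Provost); then Amari, Bianchi and Abara (Department Chair).
Sato, Reyes and Drummond all have years of continuous service 4 years, so the next rule applies.
Sato, Reyes and Drummond are each an endowed-chair holder, so the next rule applies.
Sato, Reyes and Drummond all have date of appointment to current position 2001-04-07, so the next rule applies.
Among Sato, Reyes and Drummond, by date the degree was conferred (earlier first): Sato (1993-01-28) before Reyes (1995-12-09) before Drummond (1996-01-27).
Among Amari, Bianchi and Abara, by years of continuous service (lower first): Amari (1 year) before Bianchi and Abara (8 years).
Bianchi and Abara are each an endowed-chair holder, so the next rule applies.
Bianchi and Abara both have date of appointment to current position 2003-04-18, so the next rule applies.
Among Bianchi and Abara, by date the degree was conferred (earlier first): Bianchi (2000-05-10) before Abara (2001-12-18).
Full order: Halvorsen, Sato, Reyes, Drummond, Amari, Bianchi, Abara.

Halvorsen, Sato, Reyes, Drummond, Amari, Bianchi, Abara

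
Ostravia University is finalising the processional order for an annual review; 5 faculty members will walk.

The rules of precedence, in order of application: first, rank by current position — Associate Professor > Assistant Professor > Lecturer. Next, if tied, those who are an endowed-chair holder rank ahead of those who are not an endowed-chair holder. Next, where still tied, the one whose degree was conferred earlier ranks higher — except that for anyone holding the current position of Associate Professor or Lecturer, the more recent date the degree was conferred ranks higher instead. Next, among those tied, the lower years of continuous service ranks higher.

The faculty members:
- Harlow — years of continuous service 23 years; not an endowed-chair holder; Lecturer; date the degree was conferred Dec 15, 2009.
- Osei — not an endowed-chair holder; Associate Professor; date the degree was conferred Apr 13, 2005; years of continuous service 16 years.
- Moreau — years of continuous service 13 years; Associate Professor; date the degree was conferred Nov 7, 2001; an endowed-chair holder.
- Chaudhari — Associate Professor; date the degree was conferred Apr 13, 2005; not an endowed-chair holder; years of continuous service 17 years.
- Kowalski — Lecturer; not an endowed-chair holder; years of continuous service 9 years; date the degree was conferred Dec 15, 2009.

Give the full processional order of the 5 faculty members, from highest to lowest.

By current position: Moreau, Osei and Chaudhari (Associate Professor); then Kowalski and Harlow (Lecturer).
Among Moreau, Osei and Chaudhari, an endowed-chair holder before not an endowed-chair holder: Moreau (an endowed-chair holder) before Osei and Chaudhari (not an endowed-chair holder).
Osei and Chaudhari both have date the degree was conferred Apr 13, 2005, so the next rule applies.
Among Osei and Chaudhari, by years of continuous service (lower first): Osei (16 years) before Chaudhari (17 years).
Kowalski and Harlow are each not an endowed-chair holder, so the next rule applies.
Kowalski and Harlow both have date the degree was conferred Dec 15, 2009, so the next rule applies.
Among Kowalski and Harlow, by years of continuous service (lower first): Kowalski (9 years) before Harlow (23 years).
Full order: Moreau, Osei, Chaudhari, Kowalski, Harlow.

Moreau, Osei, Chaudhari, Kowalski, Harlow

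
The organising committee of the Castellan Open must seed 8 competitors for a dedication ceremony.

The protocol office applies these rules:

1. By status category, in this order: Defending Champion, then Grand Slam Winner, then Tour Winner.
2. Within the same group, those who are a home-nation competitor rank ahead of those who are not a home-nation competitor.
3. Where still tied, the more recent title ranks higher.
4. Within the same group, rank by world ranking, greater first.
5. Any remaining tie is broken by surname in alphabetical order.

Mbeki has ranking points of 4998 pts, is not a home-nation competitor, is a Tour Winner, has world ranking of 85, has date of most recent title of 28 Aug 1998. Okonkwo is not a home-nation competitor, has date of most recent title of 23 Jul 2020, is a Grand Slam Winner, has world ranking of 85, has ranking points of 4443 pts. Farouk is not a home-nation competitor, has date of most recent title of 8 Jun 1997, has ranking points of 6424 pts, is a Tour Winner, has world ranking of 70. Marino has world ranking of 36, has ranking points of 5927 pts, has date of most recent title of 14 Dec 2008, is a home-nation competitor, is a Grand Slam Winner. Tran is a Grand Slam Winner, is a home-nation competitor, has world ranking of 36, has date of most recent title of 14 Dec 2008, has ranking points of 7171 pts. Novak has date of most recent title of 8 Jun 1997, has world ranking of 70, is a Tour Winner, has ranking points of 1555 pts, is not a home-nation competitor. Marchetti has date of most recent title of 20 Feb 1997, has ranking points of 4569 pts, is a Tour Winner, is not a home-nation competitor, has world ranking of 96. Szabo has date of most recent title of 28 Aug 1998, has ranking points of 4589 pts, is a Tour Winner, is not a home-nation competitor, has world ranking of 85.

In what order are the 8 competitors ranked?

By status category: Marino, Tran and Okonkwo (Grand Slam Winner); then Mbeki, Szabo, Farouk, Novak and Marchetti (Tour Winner).
Among Marino, Tran and Okonkwo, a home-nation competitor before not a home-nation competitor: Marino and Tran (a home-nation competitor) before Okonkwo (not a home-nation competitor).
Marino and Tran both have date of most recent title 14 Dec 2008, so the next rule applies.
Marino and Tran both have world ranking 36, so the next rule applies.
Among Marino and Tran, alphabetically by surname: Marino before Tran.
Mbeki, Szabo, Farouk, Novak and Marchetti are each not a home-nation competitor, so the next rule applies.
Among Mbeki, Szabo, Farouk, Novak and Marchetti, by date of most recent title (later first): Mbeki and Szabo (28 Aug 1998) before Farouk and Novak (8 Jun 1997) before Marchetti (20 Feb 1997).
Mbeki and Szabo both have world ranking 85, so the next rule applies.
Among Mbeki and Szabo, alphabetically by surname: Mbeki before Szabo.
Farouk and Novak both have world ranking 70, so the next rule applies.
Among Farouk and Novak, alphabetically by surname: Farouk before Novak.
Full order: Marino, Tran, Okonkwo, Mbeki, Szabo, Farouk, Novak, Marchetti.

Marino, Tran, Okonkwo, Mbeki, Szabo, Farouk, Novak, Marchetti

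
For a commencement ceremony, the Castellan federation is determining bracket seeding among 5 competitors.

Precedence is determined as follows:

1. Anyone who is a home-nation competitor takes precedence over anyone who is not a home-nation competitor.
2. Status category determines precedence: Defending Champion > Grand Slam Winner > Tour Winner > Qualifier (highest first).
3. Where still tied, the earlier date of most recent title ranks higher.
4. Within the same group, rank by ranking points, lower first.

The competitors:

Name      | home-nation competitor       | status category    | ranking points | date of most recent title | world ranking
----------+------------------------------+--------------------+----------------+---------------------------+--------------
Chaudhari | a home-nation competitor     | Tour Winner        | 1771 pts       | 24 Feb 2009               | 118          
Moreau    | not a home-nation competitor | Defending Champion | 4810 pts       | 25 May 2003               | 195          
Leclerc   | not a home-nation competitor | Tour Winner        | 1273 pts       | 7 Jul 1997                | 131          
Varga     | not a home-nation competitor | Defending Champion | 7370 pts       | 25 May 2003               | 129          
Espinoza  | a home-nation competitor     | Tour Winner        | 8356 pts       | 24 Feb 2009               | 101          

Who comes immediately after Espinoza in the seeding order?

By the first rule: Chaudhari and Espinoza (both a home-nation competitor); then Moreau, Varga and Leclerc (each not a home-nation competitor).
Chaudhari and Espinoza are each Tour Winner, so the next rule applies.
Chaudhari and Espinoza both have date of most recent title 24 Feb 2009, so the next rule applies.
Among Chaudhari and Espinoza, by ranking points (lower first): Chaudhari (1771 pts) before Espinoza (8356 pts).
Among Moreau, Varga and Leclerc, by status category: Moreau and Varga (Defending Champion) before Leclerc (Tour Winner).
Moreau and Varga both have date of most recent title 25 May 2003, so the next rule applies.
Among Moreau and Varga, by ranking points (lower first): Moreau (4810 pts) before Varga (7370 pts).
Order: Chaudhari, Espinoza, Moreau, Varga, Leclerc.

Moreau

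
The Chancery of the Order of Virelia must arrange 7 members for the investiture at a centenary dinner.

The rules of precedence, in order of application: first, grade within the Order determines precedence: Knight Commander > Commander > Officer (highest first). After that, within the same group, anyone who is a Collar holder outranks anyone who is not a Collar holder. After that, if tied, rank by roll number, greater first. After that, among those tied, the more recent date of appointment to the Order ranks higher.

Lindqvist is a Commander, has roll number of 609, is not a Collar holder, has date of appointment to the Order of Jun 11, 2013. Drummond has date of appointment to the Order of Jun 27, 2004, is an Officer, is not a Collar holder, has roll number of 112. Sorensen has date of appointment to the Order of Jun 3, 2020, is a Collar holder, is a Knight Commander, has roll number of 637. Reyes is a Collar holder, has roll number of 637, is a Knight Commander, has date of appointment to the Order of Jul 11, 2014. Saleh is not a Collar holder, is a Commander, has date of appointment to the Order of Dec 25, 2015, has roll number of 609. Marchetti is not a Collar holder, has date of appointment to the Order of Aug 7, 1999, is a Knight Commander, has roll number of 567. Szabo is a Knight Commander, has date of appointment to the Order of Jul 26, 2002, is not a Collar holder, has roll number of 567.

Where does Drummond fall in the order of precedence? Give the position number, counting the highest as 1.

By grade within the Order: Sorensen, Reyes, Szabo and Marchetti (Knight Commander); then Saleh and Lindqvist (Commander); then Drummond (Officer).
Among Sorensen, Reyes, Szabo and Marchetti, a Collar holder before not a Collar holder: Sorensen and Reyes (a Collar holder) before Szabo and Marchetti (not a Collar holder).
Sorensen and Reyes both have roll number 637, so the next rule applies.
Among Sorensen and Reyes, by date of appointment to the Order (later first): Sorensen (Jun 3, 2020) before Reyes (Jul 11, 2014).
Szabo and Marchetti both have roll number 567, so the next rule applies.
Among Szabo and Marchetti, by date of appointment to the Order (later first): Szabo (Jul 26, 2002) before Marchetti (Aug 7, 1999).
Saleh and Lindqvist are each not a Collar holder, so the next rule applies.
Saleh and Lindqvist both have roll number 609, so the next rule applies.
Among Saleh and Lindqvist, by date of appointment to the Order (later first): Saleh (Dec 25, 2015) before Lindqvist (Jun 11, 2013).
Order: Sorensen, Reyes, Szabo, Marchetti, Saleh, Lindqvist, Drummond. So position 7.

7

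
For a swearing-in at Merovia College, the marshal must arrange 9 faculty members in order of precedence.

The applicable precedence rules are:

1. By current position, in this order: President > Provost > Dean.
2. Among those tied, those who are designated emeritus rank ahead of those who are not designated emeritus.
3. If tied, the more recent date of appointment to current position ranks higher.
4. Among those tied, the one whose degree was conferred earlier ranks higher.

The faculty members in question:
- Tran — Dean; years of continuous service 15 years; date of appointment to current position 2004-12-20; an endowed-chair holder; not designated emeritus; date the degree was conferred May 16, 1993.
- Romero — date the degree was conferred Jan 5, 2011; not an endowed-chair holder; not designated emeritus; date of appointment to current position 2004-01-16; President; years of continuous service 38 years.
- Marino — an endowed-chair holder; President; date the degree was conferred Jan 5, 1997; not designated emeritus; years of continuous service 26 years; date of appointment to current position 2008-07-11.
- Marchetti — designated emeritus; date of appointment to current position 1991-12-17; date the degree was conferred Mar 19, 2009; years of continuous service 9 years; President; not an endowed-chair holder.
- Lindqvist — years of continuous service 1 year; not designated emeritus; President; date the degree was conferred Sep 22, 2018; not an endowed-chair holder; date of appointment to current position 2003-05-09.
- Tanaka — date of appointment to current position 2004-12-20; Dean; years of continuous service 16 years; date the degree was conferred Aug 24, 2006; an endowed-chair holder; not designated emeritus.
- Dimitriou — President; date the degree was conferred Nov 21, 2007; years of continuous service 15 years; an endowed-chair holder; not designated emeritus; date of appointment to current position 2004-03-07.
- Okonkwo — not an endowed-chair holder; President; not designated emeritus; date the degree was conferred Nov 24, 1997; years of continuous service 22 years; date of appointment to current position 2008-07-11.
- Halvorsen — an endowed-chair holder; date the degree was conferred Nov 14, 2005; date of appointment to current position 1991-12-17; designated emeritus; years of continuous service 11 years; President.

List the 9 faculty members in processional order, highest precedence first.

Halvorsen, Marchetti, Marino, Okonkwo, Dimitriou, Romero, Lindqvist, Tran, Tanaka

By current position: Halvorsen, Marchetti, Marino, Okonkwo, Dimitriou, Romero and Lindqvist (President); then Tran and Tanaka (Dean).
Among Halvorsen, Marchetti, Marino, Okonkwo, Dimitriou, Romero and Lindqvist, designated emeritus before not designated emeritus: Halvorsen and Marchetti (designated emeritus) before Marino, Okonkwo, Dimitriou, Romero and Lindqvist (not designated emeritus).
Halvorsen and Marchetti both have date of appointment to current position 1991-12-17, so the next rule applies.
Among Halvorsen and Marchetti, by date the degree was conferred (earlier first): Halvorsen (Nov 14, 2005) before Marchetti (Mar 19, 2009).
Among Marino, Okonkwo, Dimitriou, Romero and Lindqvist, by date of appointment to current position (later first): Marino and Okonkwo (2008-07-11) before Dimitriou (2004-03-07) before Romero (2004-01-16) before Lindqvist (2003-05-09).
Among Marino and Okonkwo, by date the degree was conferred (earlier first): Marino (Jan 5, 1997) before Okonkwo (Nov 24, 1997).
Tran and Tanaka are each not designated emeritus, so the next rule applies.
Tran and Tanaka both have date of appointment to current position 2004-12-20, so the next rule applies.
Among Tran and Tanaka, by date the degree was conferred (earlier first): Tran (May 16, 1993) before Tanaka (Aug 24, 2006).
Full order: Halvorsen, Marchetti, Marino, Okonkwo, Dimitriou, Romero, Lindqvist, Tran, Tanaka.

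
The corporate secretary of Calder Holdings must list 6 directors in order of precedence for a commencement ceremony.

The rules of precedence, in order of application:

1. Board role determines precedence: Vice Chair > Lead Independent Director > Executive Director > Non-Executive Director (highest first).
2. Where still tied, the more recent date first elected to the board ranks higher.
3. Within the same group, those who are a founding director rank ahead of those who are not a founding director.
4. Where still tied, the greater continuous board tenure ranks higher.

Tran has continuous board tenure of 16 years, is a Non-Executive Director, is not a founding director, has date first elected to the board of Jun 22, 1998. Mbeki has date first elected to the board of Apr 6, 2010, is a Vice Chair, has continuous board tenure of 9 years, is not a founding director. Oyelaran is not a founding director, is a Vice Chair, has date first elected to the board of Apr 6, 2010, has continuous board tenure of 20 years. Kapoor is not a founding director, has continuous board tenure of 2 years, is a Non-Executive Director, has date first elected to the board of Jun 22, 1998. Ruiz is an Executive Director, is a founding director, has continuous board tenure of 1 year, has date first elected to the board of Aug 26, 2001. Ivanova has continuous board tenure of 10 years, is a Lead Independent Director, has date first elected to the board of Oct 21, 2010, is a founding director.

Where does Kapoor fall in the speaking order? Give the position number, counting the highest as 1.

By board role: Oyelaran and Mbeki (Vice Chair); then Ivanova (Lead Independent Director); then Ruiz (Executive Director); then Tran and Kapoor (Non-Executive Director).
Oyelaran and Mbeki both have date first elected to the board Apr 6, 2010, so the next rule applies.
Oyelaran and Mbeki are each not a founding director, so the next rule applies.
Among Oyelaran and Mbeki, by continuous board tenure (higher first): Oyelaran (20 years) before Mbeki (9 years).
Tran and Kapoor both have date first elected to the board Jun 22, 1998, so the next rule applies.
Tran and Kapoor are each not a founding director, so the next rule applies.
Among Tran and Kapoor, by continuous board tenure (higher first): Tran (16 years) before Kapoor (2 years).
Order: Oyelaran, Mbeki, Ivanova, Ruiz, Tran, Kapoor. So position 6.

6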